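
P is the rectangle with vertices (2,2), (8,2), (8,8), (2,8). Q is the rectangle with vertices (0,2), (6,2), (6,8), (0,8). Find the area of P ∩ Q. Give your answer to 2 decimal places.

|P∩Q|: x∈[2,6], y∈[2,8] → 4·6 = 24.

24.00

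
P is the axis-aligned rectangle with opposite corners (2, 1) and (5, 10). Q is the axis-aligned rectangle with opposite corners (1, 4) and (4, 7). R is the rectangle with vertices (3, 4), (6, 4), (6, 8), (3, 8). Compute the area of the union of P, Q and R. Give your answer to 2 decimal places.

By inclusion–exclusion:
Individual areas: |P| = 27, |Q| = 9, |R| = 12.
|P∩Q|: x∈[2,4], y∈[4,7] → 2·3 = 6.
|P∩R|: x∈[3,5], y∈[4,8] → 2·4 = 8.
|Q∩R|: x∈[3,4], y∈[4,7] → 1·3 = 3.
|P∩Q∩R| = 3.
|P ∪ Q ∪ R| = 48 − 17 + 3 = 34.00.

34.00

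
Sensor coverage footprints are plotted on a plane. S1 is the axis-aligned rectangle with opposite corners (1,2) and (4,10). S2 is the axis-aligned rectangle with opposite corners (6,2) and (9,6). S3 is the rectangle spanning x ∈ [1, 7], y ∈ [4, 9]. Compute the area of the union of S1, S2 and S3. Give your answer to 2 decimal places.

49.00

By inclusion–exclusion:
Individual areas: |S1| = 24, |S2| = 12, |S3| = 30.
|S1∩S2| = 0 (no overlap).
|S1∩S3|: x∈[1,4], y∈[4,9] → 3·5 = 15.
|S2∩S3|: x∈[6,7], y∈[4,6] → 1·2 = 2.
|S1∩S2∩S3| = 0.
|S1 ∪ S2 ∪ S3| = 66 − 17 + 0 = 49.00.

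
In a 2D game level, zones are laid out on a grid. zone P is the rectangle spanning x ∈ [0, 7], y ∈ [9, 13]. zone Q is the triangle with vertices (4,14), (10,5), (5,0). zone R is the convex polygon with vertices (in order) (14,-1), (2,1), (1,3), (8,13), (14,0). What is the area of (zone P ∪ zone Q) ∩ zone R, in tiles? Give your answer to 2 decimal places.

The region (zone P ∪ zone Q) ∩ zone R is the polygon with vertices (7,9.5), (10,5), (5.429,0.429), (4.964,0.506), (4.435,7.907), (7,11.571).
By the shoelace formula its area is 31.88.

31.88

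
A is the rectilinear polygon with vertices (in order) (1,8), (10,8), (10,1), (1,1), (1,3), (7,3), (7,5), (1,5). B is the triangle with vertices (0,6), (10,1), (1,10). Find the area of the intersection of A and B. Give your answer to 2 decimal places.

12.75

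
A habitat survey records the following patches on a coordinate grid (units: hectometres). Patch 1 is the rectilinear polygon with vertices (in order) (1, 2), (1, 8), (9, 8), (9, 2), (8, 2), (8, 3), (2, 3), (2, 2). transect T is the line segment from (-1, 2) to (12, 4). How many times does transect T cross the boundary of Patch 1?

4

The segment meets the boundary at (5.5,3), (2,2.462), (1,2.308), (9,3.538).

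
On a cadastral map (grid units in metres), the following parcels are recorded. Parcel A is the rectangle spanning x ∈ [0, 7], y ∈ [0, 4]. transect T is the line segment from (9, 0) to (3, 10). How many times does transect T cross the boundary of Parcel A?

2

The segment meets the boundary at (6.6,4), (7,3.333).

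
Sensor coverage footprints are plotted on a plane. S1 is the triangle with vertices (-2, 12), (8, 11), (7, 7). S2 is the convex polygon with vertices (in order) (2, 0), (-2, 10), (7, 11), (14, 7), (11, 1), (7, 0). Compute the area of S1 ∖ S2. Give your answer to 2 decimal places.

|S1| = 20.5, |S1∩S2| = 13.75.
|S1 ∖ S2| = |S1| − |S1∩S2| = 20.5 − 13.75 = 6.75.

6.75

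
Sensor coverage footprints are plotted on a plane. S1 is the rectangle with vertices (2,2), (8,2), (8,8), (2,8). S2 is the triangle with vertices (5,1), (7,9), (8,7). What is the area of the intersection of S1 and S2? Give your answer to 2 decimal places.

The intersection is the polygon with vertices (7.5,8), (8,7), (5.5,2), (5.25,2), (6.75,8).
By the shoelace formula its area is 5.50.

5.50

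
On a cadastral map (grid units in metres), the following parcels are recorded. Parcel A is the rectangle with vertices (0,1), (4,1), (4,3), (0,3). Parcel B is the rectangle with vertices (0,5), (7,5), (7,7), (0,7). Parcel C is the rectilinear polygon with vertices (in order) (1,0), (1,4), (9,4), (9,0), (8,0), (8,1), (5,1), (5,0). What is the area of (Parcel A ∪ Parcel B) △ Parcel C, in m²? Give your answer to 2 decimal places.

|Parcel A ∪ Parcel B| = 22.
|(Parcel A ∪ Parcel B) ∩ Parcel C| = 6.
|(Parcel A ∪ Parcel B) △ Parcel C| = 22 + 29 − 12 = 39.00.

39.00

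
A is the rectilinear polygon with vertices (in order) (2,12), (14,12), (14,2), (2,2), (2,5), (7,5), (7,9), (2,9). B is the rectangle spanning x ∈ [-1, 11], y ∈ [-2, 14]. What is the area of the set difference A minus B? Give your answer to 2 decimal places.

|A| = 100, |A∩B| = 70.
|A ∖ B| = |A| − |A∩B| = 100 − 70 = 30.00.

30.00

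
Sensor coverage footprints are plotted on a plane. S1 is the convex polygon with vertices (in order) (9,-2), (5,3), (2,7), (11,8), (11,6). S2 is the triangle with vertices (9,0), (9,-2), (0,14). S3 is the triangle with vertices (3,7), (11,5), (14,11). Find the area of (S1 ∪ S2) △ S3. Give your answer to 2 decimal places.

50.59

|S1 ∪ S2| = 48.341.
|(S1 ∪ S2) ∩ S3| = 12.3735.
|(S1 ∪ S2) △ S3| = 48.341 + 27 − 24.747 = 50.59.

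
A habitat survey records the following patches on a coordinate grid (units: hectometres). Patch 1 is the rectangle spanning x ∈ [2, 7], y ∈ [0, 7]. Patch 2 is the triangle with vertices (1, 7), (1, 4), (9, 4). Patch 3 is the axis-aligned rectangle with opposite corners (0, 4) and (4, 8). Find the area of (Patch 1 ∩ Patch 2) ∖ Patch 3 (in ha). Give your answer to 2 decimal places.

|Patch 1 ∩ Patch 2| = 8.4375.
|(Patch 1 ∩ Patch 2) ∩ Patch 3| = 4.5.
|(Patch 1 ∩ Patch 2) ∖ Patch 3| = 8.4375 − 4.5 = 3.94.

3.94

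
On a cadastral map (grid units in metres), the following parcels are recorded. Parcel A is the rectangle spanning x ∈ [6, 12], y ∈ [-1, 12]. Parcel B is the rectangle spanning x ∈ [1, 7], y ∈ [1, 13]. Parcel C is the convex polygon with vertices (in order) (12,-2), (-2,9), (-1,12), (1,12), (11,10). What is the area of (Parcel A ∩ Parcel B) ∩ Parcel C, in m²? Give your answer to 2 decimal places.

The region (Parcel A ∩ Parcel B) ∩ Parcel C is the polygon with vertices (7,1.929), (6,2.714), (6,11), (7,10.8).
By the shoelace formula its area is 8.58.

8.58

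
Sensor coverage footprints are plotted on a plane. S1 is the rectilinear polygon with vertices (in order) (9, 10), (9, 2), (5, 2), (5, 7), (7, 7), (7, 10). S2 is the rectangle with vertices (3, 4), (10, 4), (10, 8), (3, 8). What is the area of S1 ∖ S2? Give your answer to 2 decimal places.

|S1| = 26, |S1∩S2| = 14.
|S1 ∖ S2| = |S1| − |S1∩S2| = 26 − 14 = 12.00.

12.00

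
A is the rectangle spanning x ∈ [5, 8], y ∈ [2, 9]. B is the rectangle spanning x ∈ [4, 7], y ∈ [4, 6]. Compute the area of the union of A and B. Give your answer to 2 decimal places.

By inclusion–exclusion:
Individual areas: |A| = 21, |B| = 6.
|A∩B|: x∈[5,7], y∈[4,6] → 2·2 = 4.
|A ∪ B| = 27 − 4 = 23.00.

23.00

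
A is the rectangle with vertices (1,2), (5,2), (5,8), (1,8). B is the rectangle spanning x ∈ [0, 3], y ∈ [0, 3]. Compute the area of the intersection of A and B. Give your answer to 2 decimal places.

|A∩B|: x∈[1,3], y∈[2,3] → 2·1 = 2.

2.00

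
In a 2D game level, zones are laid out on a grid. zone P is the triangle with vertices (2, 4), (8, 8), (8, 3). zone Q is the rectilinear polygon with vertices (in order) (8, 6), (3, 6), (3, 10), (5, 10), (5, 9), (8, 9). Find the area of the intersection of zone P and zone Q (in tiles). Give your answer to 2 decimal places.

3.00

The intersection is the polygon with vertices (8,8), (8,6), (5,6).
By the shoelace formula its area is 3.00.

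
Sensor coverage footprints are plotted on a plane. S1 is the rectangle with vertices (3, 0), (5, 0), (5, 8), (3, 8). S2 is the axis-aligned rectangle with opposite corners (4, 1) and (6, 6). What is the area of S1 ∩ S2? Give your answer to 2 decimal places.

|S1∩S2|: x∈[4,5], y∈[1,6] → 1·5 = 5.

5.00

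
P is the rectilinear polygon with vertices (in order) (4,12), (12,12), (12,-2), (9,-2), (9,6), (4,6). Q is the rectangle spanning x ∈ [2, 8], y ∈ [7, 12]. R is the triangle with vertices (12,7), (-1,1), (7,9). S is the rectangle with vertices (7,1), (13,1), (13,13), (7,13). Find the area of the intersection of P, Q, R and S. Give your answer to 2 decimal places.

The intersection is the polygon with vertices (7,7), (7,9), (8,8.6), (8,7).
By the shoelace formula its area is 1.80.

1.80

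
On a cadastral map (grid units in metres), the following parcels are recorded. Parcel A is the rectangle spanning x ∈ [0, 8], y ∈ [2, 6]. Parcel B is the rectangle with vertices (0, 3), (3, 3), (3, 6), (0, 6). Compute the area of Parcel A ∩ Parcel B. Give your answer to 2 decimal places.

9.00

|Parcel A∩Parcel B|: x∈[0,3], y∈[3,6] → 3·3 = 9.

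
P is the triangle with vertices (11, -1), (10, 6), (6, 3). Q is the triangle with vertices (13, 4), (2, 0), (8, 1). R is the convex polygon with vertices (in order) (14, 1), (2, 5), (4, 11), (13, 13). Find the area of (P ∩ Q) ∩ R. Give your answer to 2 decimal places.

The region (P ∩ Q) ∩ R is the polygon with vertices (10.143,2.286), (9.174,2.609), (10.42,3.062), (10.5,2.5).
By the shoelace formula its area is 0.53.

0.53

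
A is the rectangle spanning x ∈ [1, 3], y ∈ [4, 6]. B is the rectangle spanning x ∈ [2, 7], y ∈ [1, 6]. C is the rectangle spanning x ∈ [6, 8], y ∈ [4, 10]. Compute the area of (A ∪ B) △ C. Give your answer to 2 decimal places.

|A ∪ B| = 27.
|(A ∪ B) ∩ C| = 2.
|(A ∪ B) △ C| = 27 + 12 − 4 = 35.00.

35.00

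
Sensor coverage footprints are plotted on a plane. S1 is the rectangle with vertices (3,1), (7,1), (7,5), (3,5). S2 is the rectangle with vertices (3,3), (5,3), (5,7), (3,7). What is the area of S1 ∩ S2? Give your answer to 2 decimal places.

4.00

|S1∩S2|: x∈[3,5], y∈[3,5] → 2·2 = 4.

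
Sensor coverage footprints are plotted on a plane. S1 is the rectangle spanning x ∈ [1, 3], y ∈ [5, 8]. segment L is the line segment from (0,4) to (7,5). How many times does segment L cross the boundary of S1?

0

The segment lies entirely outside S1 and never meets its boundary.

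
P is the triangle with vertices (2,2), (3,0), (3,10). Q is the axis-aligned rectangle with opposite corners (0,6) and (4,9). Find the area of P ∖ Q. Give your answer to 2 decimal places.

4.06

|P| = 5, |P∩Q| = 0.9375.
|P ∖ Q| = |P| − |P∩Q| = 5 − 0.9375 = 4.06.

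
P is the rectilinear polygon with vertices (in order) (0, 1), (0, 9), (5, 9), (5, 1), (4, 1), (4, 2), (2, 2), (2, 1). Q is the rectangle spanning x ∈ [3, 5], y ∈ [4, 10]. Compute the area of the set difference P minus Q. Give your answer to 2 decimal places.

28.00

|P| = 38, |P∩Q| = 10.
|P ∖ Q| = |P| − |P∩Q| = 38 − 10 = 28.00.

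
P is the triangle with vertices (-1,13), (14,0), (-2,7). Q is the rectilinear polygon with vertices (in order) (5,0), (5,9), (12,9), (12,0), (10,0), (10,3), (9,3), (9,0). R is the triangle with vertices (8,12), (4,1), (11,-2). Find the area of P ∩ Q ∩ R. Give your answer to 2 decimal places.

10.68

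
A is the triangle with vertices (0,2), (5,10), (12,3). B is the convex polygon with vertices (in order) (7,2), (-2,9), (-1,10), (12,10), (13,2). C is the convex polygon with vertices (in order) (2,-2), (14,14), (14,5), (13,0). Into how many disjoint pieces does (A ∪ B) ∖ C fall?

(A ∪ B) ∖ C is a single connected region.

1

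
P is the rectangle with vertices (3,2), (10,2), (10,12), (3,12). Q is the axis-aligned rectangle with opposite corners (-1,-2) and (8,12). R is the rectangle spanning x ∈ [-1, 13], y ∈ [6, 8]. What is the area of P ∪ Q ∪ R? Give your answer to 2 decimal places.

By inclusion–exclusion:
Individual areas: |P| = 70, |Q| = 126, |R| = 28.
|P∩Q|: x∈[3,8], y∈[2,12] → 5·10 = 50.
|P∩R|: x∈[3,10], y∈[6,8] → 7·2 = 14.
|Q∩R|: x∈[-1,8], y∈[6,8] → 9·2 = 18.
|P∩Q∩R| = 10.
|P ∪ Q ∪ R| = 224 − 82 + 10 = 152.00.

152.00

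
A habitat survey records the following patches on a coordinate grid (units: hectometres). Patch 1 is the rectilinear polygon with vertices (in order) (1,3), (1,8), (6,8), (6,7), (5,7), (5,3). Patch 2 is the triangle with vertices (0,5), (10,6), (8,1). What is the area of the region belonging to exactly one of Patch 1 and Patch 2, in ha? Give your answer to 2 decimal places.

|Patch 1| = 21, |Patch 2| = 24, |Patch 1∩Patch 2| = 6.95.
|Patch 1 △ Patch 2| = |Patch 1| + |Patch 2| − 2·|Patch 1∩Patch 2| = 21 + 24 − 13.9 = 31.10.

31.10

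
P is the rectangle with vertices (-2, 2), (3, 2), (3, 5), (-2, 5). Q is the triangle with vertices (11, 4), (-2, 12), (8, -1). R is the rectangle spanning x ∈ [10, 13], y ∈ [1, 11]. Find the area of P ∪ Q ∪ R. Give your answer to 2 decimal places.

By inclusion–exclusion:
Individual areas: |P| = 15, |Q| = 44.5, |R| = 30.
|P∩Q| = 0.
|P∩R| = 0 (no overlap).
|Q∩R| = 1.141.
|P∩Q∩R| = 0.
|P ∪ Q ∪ R| = 89.5 − 1.141 + 0 = 88.36.

88.36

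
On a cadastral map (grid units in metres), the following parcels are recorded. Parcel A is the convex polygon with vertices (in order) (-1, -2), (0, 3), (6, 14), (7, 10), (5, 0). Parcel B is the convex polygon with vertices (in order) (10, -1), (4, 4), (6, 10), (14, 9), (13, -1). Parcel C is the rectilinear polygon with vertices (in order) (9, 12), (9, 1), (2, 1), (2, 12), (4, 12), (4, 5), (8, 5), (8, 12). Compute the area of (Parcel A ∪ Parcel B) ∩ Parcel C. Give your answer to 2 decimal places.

37.63

|Parcel A ∪ Parcel B| = 130.0038.
|(Parcel A ∪ Parcel B) ∩ Parcel C| = 37.63.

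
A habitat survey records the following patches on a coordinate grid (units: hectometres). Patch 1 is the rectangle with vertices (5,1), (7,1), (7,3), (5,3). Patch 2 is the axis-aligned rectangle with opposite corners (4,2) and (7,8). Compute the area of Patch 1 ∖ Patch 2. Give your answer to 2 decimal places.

|Patch 1∩Patch 2|: x∈[5,7], y∈[2,3] → 2·1 = 2.
|Patch 1| = 4.
|Patch 1 ∖ Patch 2| = |Patch 1| − |Patch 1∩Patch 2| = 4 − 2 = 2.00.

2.00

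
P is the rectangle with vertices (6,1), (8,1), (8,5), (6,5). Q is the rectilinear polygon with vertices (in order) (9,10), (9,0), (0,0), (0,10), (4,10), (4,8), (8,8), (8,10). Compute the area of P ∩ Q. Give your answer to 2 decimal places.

8.00

The intersection is the polygon with vertices (6,1), (6,5), (8,5), (8,1).
By the shoelace formula its area is 8.00.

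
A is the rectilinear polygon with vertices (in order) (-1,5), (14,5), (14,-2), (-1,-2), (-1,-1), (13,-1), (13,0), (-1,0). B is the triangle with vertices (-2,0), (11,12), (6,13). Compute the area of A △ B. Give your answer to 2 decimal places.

116.50

|A| = 91, |B| = 36.5, |A∩B| = 5.4984.
|A △ B| = |A| + |B| − 2·|A∩B| = 91 + 36.5 − 10.9968 = 116.50.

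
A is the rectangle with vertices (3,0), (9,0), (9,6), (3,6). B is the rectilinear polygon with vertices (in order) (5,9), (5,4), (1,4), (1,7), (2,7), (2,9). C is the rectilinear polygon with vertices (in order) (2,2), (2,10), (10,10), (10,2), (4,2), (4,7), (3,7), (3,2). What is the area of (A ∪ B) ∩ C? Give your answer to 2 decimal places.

30.00

|A ∪ B| = 50.
|(A ∪ B) ∩ C| = 30.00.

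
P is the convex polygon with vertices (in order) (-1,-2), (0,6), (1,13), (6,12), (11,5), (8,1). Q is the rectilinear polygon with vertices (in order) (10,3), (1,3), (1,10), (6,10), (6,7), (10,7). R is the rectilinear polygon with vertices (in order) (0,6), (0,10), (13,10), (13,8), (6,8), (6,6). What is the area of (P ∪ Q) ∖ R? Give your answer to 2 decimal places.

|P ∪ Q| = 112.2952.
|(P ∪ Q) ∩ R| = 27.1429.
|(P ∪ Q) ∖ R| = 112.2952 − 27.1429 = 85.15.

85.15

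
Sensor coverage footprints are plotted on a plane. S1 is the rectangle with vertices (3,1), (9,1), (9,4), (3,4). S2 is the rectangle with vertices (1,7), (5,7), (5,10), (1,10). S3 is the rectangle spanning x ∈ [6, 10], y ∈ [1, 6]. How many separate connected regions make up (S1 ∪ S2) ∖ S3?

(S1 ∪ S2) ∖ S3 splits into 2 disjoint pieces (area 9, area 12).

2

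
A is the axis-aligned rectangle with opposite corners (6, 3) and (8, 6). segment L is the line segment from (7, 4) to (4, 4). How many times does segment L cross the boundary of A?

The segment meets the boundary at (6,4).

1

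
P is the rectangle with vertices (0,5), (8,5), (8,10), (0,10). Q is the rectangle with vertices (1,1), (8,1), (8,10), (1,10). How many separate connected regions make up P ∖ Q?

1

P ∖ Q is a single connected region.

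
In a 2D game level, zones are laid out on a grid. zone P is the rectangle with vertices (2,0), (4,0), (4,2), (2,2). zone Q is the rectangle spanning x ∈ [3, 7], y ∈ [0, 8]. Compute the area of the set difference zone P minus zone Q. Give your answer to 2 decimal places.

2.00

|zone P∩zone Q|: x∈[3,4], y∈[0,2] → 1·2 = 2.
|zone P| = 4.
|zone P ∖ zone Q| = |zone P| − |zone P∩zone Q| = 4 − 2 = 2.00.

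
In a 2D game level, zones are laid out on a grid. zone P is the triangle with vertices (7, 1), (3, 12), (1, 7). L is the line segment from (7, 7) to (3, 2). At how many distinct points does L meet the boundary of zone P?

2

The segment meets the boundary at (4.333,3.667), (5.5,5.125).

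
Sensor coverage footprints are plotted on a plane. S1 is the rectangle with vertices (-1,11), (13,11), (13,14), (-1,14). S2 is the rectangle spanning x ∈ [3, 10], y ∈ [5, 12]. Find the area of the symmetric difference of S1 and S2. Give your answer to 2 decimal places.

77.00

|S1∩S2|: x∈[3,10], y∈[11,12] → 7·1 = 7.
|S1 △ S2| = |S1| + |S2| − 2·|S1∩S2| = 42 + 49 − 14 = 77.00.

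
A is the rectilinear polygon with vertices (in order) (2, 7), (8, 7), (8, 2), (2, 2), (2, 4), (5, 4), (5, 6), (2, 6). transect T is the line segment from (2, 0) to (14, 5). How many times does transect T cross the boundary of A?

2

The segment meets the boundary at (6.8,2), (8,2.5).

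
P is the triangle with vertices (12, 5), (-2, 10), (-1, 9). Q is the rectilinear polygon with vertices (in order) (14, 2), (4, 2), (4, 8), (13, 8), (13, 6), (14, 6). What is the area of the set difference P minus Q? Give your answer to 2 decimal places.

2.92

|P| = 4.5, |P∩Q| = 1.5824.
|P ∖ Q| = |P| − |P∩Q| = 4.5 − 1.5824 = 2.92.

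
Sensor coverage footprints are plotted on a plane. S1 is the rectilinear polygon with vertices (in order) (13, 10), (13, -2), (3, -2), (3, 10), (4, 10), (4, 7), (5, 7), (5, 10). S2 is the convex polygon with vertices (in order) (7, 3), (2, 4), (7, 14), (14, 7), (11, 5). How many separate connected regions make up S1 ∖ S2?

S1 ∖ S2 splits into 3 disjoint pieces (area 2, area 60.9333, area 3).

3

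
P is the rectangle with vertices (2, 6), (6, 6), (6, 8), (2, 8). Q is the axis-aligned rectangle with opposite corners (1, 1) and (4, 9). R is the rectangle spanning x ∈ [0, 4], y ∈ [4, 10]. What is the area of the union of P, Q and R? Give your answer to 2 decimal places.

By inclusion–exclusion:
Individual areas: |P| = 8, |Q| = 24, |R| = 24.
|P∩Q|: x∈[2,4], y∈[6,8] → 2·2 = 4.
|P∩R|: x∈[2,4], y∈[6,8] → 2·2 = 4.
|Q∩R|: x∈[1,4], y∈[4,9] → 3·5 = 15.
|P∩Q∩R| = 4.
|P ∪ Q ∪ R| = 56 − 23 + 4 = 37.00.

37.00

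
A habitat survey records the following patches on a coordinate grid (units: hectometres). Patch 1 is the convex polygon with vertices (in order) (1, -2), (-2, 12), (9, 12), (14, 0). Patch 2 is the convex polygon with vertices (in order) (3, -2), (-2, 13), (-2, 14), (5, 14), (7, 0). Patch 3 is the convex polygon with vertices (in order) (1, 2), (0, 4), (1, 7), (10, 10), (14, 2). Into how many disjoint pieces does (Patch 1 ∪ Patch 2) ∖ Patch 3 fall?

1

(Patch 1 ∪ Patch 2) ∖ Patch 3 is a single connected region.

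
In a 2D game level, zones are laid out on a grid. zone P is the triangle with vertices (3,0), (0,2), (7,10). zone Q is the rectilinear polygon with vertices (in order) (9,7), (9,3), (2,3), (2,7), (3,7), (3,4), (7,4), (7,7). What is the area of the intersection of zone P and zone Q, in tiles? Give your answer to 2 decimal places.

The intersection is the polygon with vertices (3,5.429), (3,4), (4.6,4), (4.2,3), (2,3), (2,4.286).
By the shoelace formula its area is 3.26.

3.26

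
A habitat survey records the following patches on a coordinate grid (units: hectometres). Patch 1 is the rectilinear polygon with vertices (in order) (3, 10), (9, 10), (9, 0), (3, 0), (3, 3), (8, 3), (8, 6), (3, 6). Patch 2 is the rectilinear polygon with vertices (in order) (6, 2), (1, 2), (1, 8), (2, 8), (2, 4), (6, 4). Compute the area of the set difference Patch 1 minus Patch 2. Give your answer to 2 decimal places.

|Patch 1| = 45, |Patch 1∩Patch 2| = 3.
|Patch 1 ∖ Patch 2| = |Patch 1| − |Patch 1∩Patch 2| = 45 − 3 = 42.00.

42.00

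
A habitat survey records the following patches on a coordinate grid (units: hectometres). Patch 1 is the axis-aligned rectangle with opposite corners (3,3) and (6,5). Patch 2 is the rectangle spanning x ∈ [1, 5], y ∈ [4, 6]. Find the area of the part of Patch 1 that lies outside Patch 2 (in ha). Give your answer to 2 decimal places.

4.00

|Patch 1∩Patch 2|: x∈[3,5], y∈[4,5] → 2·1 = 2.
|Patch 1| = 6.
|Patch 1 ∖ Patch 2| = |Patch 1| − |Patch 1∩Patch 2| = 6 − 2 = 4.00.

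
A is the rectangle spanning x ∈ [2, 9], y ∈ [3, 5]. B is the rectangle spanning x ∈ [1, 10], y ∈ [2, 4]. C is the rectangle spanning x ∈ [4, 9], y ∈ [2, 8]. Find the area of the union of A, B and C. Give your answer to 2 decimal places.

By inclusion–exclusion:
Individual areas: |A| = 14, |B| = 18, |C| = 30.
|A∩B|: x∈[2,9], y∈[3,4] → 7·1 = 7.
|A∩C|: x∈[4,9], y∈[3,5] → 5·2 = 10.
|B∩C|: x∈[4,9], y∈[2,4] → 5·2 = 10.
|A∩B∩C| = 5.
|A ∪ B ∪ C| = 62 − 27 + 5 = 40.00.

40.00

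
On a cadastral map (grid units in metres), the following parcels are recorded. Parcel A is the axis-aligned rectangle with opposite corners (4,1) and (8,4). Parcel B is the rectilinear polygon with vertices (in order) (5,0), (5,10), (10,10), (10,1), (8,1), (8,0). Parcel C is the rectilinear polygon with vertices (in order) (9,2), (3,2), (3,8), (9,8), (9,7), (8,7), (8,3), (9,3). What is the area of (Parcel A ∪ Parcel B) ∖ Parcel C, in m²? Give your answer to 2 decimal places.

29.00

|Parcel A ∪ Parcel B| = 51.
|(Parcel A ∪ Parcel B) ∩ Parcel C| = 22.
|(Parcel A ∪ Parcel B) ∖ Parcel C| = 51 − 22 = 29.00.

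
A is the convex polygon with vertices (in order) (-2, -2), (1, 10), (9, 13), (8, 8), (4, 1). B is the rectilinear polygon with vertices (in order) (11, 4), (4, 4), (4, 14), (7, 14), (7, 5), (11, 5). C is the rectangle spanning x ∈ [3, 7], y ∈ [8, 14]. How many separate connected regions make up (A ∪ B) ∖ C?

(A ∪ B) ∖ C is a single connected region.

1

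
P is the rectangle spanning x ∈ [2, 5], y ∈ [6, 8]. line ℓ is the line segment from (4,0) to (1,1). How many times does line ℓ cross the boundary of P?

0

The segment lies entirely outside P and never meets its boundary.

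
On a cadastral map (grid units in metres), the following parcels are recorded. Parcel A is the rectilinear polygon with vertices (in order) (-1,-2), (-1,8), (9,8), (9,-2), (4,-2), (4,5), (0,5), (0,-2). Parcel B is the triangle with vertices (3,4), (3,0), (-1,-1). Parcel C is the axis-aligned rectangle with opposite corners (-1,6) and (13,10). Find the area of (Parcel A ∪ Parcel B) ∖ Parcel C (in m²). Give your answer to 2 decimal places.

|Parcel A ∪ Parcel B| = 79.5.
|(Parcel A ∪ Parcel B) ∩ Parcel C| = 20.
|(Parcel A ∪ Parcel B) ∖ Parcel C| = 79.5 − 20 = 59.50.

59.50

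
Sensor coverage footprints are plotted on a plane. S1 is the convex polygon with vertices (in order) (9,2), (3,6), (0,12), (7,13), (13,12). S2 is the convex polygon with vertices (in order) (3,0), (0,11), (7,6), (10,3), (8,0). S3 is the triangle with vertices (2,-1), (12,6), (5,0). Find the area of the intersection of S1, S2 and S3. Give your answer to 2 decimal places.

0.74

The intersection is the polygon with vertices (9.308,3.692), (8.062,2.625), (7.61,2.927), (9.059,3.941).
By the shoelace formula its area is 0.74.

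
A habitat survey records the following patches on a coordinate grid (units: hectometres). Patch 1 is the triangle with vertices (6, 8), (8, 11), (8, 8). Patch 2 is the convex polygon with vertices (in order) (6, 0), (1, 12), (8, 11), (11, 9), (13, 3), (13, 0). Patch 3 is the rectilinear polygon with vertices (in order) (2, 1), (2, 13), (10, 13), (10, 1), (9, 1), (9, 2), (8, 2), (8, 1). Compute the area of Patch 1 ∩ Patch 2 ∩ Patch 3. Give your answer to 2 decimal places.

The intersection is the polygon with vertices (8,8), (6,8), (8,11).
By the shoelace formula its area is 3.00.

3.00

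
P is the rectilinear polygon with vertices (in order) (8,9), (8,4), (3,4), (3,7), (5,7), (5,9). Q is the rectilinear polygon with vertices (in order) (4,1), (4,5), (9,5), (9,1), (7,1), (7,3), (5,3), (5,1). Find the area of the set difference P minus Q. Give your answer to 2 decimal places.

17.00

|P| = 21, |P∩Q| = 4.
|P ∖ Q| = |P| − |P∩Q| = 21 − 4 = 17.00.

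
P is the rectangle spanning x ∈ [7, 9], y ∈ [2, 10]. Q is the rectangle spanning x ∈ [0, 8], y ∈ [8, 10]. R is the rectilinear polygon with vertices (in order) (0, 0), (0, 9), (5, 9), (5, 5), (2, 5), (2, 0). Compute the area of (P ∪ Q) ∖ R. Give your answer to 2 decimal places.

25.00

|P ∪ Q| = 30.
|(P ∪ Q) ∩ R| = 5.
|(P ∪ Q) ∖ R| = 30 − 5 = 25.00.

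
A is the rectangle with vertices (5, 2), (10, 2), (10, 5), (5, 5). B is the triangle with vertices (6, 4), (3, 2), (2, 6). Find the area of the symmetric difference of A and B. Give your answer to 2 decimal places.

|A| = 15, |B| = 7, |A∩B| = 0.5833.
|A △ B| = |A| + |B| − 2·|A∩B| = 15 + 7 − 1.1667 = 20.83.

20.83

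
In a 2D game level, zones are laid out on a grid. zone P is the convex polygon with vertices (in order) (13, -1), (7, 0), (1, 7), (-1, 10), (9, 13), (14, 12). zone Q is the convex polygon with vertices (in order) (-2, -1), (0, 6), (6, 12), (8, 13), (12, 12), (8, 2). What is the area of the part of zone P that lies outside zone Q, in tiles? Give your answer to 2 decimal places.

|zone P| = 137, |zone P∩zone Q| = 70.358.
|zone P ∖ zone Q| = |zone P| − |zone P∩zone Q| = 137 − 70.358 = 66.64.

66.64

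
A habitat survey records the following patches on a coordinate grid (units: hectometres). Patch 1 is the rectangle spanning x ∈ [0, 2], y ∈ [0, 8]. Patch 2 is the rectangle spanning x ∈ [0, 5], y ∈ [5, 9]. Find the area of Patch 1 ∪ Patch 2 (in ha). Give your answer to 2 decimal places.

By inclusion–exclusion:
Individual areas: |Patch 1| = 16, |Patch 2| = 20.
|Patch 1∩Patch 2|: x∈[0,2], y∈[5,8] → 2·3 = 6.
|Patch 1 ∪ Patch 2| = 36 − 6 = 30.00.

30.00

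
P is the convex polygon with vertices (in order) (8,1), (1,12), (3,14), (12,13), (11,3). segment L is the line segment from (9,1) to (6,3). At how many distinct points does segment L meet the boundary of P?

The segment meets the boundary at (7.263,2.158), (8.5,1.333).

2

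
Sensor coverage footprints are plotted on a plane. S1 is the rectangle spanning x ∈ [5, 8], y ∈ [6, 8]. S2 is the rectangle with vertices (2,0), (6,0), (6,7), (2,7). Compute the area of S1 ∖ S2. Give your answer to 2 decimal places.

|S1∩S2|: x∈[5,6], y∈[6,7] → 1·1 = 1.
|S1| = 6.
|S1 ∖ S2| = |S1| − |S1∩S2| = 6 − 1 = 5.00.

5.00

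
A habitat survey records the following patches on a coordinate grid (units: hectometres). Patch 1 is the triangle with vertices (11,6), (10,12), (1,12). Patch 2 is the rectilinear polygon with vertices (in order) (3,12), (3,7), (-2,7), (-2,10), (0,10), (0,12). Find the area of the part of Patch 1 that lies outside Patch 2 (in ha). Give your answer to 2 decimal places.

|Patch 1| = 27, |Patch 1∩Patch 2| = 1.2.
|Patch 1 ∖ Patch 2| = |Patch 1| − |Patch 1∩Patch 2| = 27 − 1.2 = 25.80.

25.80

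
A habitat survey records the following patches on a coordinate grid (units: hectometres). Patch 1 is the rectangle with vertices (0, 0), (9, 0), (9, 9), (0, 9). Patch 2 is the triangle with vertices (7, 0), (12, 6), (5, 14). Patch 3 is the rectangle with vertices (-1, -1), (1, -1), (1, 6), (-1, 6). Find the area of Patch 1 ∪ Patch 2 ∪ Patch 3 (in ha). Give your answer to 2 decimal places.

By inclusion–exclusion:
Individual areas: |Patch 1| = 81, |Patch 2| = 41, |Patch 3| = 14.
|Patch 1∩Patch 2| = 21.3857.
|Patch 1∩Patch 3|: x∈[0,1], y∈[0,6] → 1·6 = 6.
|Patch 2∩Patch 3| = 0.
|Patch 1∩Patch 2∩Patch 3| = 0.
|Patch 1 ∪ Patch 2 ∪ Patch 3| = 136 − 27.3857 + 0 = 108.61.

108.61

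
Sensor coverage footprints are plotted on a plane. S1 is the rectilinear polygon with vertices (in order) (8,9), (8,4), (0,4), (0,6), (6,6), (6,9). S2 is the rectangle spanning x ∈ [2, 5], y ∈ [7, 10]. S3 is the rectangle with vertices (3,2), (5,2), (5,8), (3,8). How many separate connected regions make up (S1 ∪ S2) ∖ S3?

3

(S1 ∪ S2) ∖ S3 splits into 3 disjoint pieces (area 12, area 6, area 7).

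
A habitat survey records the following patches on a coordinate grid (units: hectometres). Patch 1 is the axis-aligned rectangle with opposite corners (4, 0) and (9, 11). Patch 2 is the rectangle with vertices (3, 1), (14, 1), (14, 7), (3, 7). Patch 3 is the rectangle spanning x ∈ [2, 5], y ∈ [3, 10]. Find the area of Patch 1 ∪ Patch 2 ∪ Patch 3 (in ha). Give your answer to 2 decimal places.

By inclusion–exclusion:
Individual areas: |Patch 1| = 55, |Patch 2| = 66, |Patch 3| = 21.
|Patch 1∩Patch 2|: x∈[4,9], y∈[1,7] → 5·6 = 30.
|Patch 1∩Patch 3|: x∈[4,5], y∈[3,10] → 1·7 = 7.
|Patch 2∩Patch 3|: x∈[3,5], y∈[3,7] → 2·4 = 8.
|Patch 1∩Patch 2∩Patch 3| = 4.
|Patch 1 ∪ Patch 2 ∪ Patch 3| = 142 − 45 + 4 = 101.00.

101.00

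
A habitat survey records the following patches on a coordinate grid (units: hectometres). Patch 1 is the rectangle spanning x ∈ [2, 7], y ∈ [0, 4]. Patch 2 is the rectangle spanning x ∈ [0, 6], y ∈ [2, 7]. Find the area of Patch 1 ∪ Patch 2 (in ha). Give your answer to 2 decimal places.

By inclusion–exclusion:
Individual areas: |Patch 1| = 20, |Patch 2| = 30.
|Patch 1∩Patch 2|: x∈[2,6], y∈[2,4] → 4·2 = 8.
|Patch 1 ∪ Patch 2| = 50 − 8 = 42.00.

42.00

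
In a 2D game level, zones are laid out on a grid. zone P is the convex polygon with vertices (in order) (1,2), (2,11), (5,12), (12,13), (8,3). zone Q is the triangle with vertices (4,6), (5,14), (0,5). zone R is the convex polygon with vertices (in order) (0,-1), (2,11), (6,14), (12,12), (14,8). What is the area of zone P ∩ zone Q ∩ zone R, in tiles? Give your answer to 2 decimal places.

12.63

The intersection is the polygon with vertices (3.636,11.546), (4.739,11.913), (4,6), (1.371,5.343), (1.667,8).
By the shoelace formula its area is 12.63.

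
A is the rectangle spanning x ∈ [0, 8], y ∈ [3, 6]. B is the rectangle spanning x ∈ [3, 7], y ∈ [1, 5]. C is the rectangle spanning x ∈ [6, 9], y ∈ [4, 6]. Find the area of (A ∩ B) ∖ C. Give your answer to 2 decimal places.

|A ∩ B| = 8.
|(A ∩ B) ∩ C| = 1.
|(A ∩ B) ∖ C| = 8 − 1 = 7.00.

7.00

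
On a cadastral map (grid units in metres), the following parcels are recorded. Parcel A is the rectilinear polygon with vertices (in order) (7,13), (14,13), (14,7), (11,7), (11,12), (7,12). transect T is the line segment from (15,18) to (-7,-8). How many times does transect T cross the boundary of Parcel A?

The segment meets the boundary at (9.923,12), (10.769,13).

2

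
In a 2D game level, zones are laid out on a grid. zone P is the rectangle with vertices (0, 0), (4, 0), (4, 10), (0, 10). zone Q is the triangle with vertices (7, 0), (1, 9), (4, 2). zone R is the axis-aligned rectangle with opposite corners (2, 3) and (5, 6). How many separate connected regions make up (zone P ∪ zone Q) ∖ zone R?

(zone P ∪ zone Q) ∖ zone R is a single connected region.

1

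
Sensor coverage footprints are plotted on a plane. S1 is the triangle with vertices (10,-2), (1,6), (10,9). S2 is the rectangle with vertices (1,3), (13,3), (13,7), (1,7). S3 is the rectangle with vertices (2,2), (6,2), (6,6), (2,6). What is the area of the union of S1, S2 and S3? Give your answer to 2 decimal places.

71.00

By inclusion–exclusion:
Individual areas: |S1| = 49.5, |S2| = 48, |S3| = 16.
|S1∩S2| = 29.4375.
|S1∩S3| = 10.5556.
|S2∩S3|: x∈[2,6], y∈[3,6] → 4·3 = 12.
|S1∩S2∩S3| = 9.4931.
|S1 ∪ S2 ∪ S3| = 113.5 − 51.9931 + 9.4931 = 71.00.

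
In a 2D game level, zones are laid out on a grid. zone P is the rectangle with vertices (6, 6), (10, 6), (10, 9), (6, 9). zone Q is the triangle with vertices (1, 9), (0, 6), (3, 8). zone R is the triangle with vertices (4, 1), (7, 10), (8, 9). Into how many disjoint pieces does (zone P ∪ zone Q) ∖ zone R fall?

3

(zone P ∪ zone Q) ∖ zone R splits into 3 disjoint pieces (area 8.25, area 0.6667, area 3.5).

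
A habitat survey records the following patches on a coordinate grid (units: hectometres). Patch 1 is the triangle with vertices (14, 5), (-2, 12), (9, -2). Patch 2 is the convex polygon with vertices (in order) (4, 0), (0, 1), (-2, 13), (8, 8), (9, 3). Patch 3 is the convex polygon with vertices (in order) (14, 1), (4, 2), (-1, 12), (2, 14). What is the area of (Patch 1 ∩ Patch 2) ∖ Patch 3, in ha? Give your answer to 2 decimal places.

1.64

|Patch 1 ∩ Patch 2| = 41.919.
|(Patch 1 ∩ Patch 2) ∩ Patch 3| = 40.281.
|(Patch 1 ∩ Patch 2) ∖ Patch 3| = 41.919 − 40.281 = 1.64.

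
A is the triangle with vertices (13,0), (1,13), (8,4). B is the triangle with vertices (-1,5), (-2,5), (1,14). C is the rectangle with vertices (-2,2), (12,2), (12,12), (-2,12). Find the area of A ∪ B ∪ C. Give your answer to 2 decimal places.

By inclusion–exclusion:
Individual areas: |A| = 8.5, |B| = 4.5, |C| = 140.
|A∩B| = 0.
|A∩C| = 7.7735.
|B∩C| = 4.2778.
|A∩B∩C| = 0.
|A ∪ B ∪ C| = 153 − 12.0513 + 0 = 140.95.

140.95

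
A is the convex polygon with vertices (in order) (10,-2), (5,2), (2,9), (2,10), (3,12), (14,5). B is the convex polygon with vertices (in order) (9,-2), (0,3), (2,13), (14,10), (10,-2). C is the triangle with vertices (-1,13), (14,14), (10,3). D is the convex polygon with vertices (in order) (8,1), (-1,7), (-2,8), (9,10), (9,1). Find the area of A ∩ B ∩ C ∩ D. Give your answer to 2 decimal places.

14.98

The intersection is the polygon with vertices (9,8.182), (9,3.909), (3.417,8.985), (6.778,9.596).
By the shoelace formula its area is 14.98.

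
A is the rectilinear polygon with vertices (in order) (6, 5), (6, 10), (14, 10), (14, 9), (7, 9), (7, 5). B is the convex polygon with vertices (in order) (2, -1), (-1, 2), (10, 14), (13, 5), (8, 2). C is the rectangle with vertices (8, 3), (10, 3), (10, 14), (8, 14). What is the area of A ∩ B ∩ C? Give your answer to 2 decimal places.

The intersection is the polygon with vertices (10,10), (10,9), (8,9), (8,10).
By the shoelace formula its area is 2.00.

2.00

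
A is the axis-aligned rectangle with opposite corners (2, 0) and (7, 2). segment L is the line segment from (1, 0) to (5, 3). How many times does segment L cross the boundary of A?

The segment meets the boundary at (3.667,2), (2,0.75).

2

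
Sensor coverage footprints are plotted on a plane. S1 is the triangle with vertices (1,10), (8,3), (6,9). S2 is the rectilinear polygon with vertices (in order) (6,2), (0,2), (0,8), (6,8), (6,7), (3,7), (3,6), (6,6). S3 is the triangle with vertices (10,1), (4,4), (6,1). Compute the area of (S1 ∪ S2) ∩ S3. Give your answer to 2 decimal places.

1.67

The region (S1 ∪ S2) ∩ S3 is the polygon with vertices (6,2), (5.333,2), (4,4), (6,3).
By the shoelace formula its area is 1.67.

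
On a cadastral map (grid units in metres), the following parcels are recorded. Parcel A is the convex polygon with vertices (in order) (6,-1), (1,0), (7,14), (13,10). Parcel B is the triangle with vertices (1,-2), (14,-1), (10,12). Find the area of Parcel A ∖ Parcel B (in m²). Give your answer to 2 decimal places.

|Parcel A| = 85, |Parcel A∩Parcel B| = 44.7429.
|Parcel A ∖ Parcel B| = |Parcel A| − |Parcel A∩Parcel B| = 85 − 44.7429 = 40.26.

40.26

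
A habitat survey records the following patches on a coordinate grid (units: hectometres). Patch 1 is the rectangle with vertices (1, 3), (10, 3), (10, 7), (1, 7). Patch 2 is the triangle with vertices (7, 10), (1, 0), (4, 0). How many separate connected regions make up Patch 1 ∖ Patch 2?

2

Patch 1 ∖ Patch 2 splits into 2 disjoint pieces (area 18, area 12).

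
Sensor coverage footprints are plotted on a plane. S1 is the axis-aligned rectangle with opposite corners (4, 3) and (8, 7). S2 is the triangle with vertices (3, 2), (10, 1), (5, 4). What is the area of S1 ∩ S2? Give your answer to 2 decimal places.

1.33

The intersection is the polygon with vertices (4,3), (5,4), (6.667,3).
By the shoelace formula its area is 1.33.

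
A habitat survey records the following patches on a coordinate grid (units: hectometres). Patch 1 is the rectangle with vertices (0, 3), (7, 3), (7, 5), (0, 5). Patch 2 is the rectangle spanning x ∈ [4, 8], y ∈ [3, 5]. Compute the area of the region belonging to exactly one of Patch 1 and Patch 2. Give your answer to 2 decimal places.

10.00

|Patch 1∩Patch 2|: x∈[4,7], y∈[3,5] → 3·2 = 6.
|Patch 1 △ Patch 2| = |Patch 1| + |Patch 2| − 2·|Patch 1∩Patch 2| = 14 + 8 − 12 = 10.00.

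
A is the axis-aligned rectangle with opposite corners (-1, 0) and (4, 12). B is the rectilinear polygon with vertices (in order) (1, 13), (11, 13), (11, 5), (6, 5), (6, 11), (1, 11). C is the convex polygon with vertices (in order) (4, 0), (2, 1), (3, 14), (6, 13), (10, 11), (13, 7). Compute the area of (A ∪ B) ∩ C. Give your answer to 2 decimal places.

|A ∪ B| = 107.
|(A ∪ B) ∩ C| = 56.67.

56.67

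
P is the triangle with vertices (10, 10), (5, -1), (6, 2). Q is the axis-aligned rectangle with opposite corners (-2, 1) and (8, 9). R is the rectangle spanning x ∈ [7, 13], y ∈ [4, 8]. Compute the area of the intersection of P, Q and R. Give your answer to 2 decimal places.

The intersection is the polygon with vertices (8,6), (8,5.6), (7.273,4), (7,4).
By the shoelace formula its area is 0.42.

0.42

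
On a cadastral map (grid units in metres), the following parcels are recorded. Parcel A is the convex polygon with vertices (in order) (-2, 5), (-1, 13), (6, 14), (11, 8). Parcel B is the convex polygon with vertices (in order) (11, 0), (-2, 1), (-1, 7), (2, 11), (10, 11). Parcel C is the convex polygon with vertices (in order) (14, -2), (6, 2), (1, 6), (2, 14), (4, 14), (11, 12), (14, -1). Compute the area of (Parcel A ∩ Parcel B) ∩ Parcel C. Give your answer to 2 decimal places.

The region (Parcel A ∩ Parcel B) ∩ Parcel C is the polygon with vertices (10.288,7.836), (1.298,5.761), (1,6), (1.55,10.4), (2,11), (8.5,11), (10.184,8.98).
By the shoelace formula its area is 35.65.

35.65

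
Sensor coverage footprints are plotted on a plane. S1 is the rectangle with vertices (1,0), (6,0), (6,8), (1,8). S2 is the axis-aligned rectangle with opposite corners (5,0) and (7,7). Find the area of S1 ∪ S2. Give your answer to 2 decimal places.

47.00

By inclusion–exclusion:
Individual areas: |S1| = 40, |S2| = 14.
|S1∩S2|: x∈[5,6], y∈[0,7] → 1·7 = 7.
|S1 ∪ S2| = 54 − 7 = 47.00.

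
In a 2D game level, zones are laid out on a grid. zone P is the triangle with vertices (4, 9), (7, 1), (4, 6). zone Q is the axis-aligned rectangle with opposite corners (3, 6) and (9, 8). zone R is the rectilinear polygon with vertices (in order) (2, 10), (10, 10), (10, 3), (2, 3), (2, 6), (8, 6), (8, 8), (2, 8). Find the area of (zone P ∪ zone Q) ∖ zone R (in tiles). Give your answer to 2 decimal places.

|zone P ∪ zone Q| = 15.
|(zone P ∪ zone Q) ∩ zone R| = 4.55.
|(zone P ∪ zone Q) ∖ zone R| = 15 − 4.55 = 10.45.

10.45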